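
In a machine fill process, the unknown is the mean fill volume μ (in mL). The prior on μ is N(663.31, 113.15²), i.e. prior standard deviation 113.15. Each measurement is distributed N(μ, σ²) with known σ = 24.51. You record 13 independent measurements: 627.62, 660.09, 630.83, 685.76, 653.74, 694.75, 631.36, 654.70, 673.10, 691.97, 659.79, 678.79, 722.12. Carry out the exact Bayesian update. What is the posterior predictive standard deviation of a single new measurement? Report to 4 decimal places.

25.4320

For Normal data with known variance σ², a Normal(μ₀, σ₀²) prior on μ is conjugate. Posterior precision = 1/σ₀² + n/σ²; posterior mean is the precision-weighted average of μ₀ and x̄.
σ₀² = 113.15² = 12802.9225, σ² = 24.51² = 600.7401; σ² + n·σ₀² = 600.7401 + 13·12802.9225 = 167038.7326.
Posterior precision = 1/σ₀² + n/σ² = 1/12802.9225 + 13/600.7401 = (σ² + n·σ₀²)/(σ₀²σ²) = 167038.7326/(12802.9225·600.7401); posterior variance σₙ² = σ₀²σ²/(σ² + n·σ₀²) = 12802.9225·600.7401/167038.7326 = 46.044584.
Predictive variance for one new observation = σₙ² + σ² = 12802.9225·600.7401/167038.7326 + 600.7401 = σ²·(σ₀² + 167038.7326)/167038.7326 = 600.7401·179841.6551/167038.7326 = 646.784684; SD = √(600.7401·179841.6551/167038.7326) = 25.4320.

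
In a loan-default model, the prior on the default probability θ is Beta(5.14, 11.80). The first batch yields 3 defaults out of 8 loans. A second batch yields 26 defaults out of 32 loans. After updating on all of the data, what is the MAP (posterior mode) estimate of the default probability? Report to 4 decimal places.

0.6032

The Beta prior is conjugate to a Binomial/Bernoulli likelihood; the update adds successes to α and failures to β.
After batch 1: Beta(5.14+3, 11.80+5) = Beta(8.14, 16.80).
After batch 2: Beta(8.14+26, 16.80+6) = Beta(34.14, 22.80).
Mode of Beta(a,b) for a,b>1 is (a−1)/(a+b−2) = 33.14/54.94 = 0.6032.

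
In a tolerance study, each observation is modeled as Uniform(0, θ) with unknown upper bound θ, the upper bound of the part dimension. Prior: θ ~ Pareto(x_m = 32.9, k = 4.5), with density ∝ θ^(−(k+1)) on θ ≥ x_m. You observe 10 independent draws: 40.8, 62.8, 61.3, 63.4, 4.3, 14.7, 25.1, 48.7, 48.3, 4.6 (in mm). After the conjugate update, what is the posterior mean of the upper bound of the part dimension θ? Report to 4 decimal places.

68.0963

A Pareto(scale x_m, shape k) prior on the upper bound θ of Uniform(0, θ) is conjugate: posterior is Pareto(max(x_m, max xᵢ), k + n).
Sample maximum = 63.4; prior scale x_m = 32.9 → posterior scale = max = 63.4.
Posterior shape = 4.5 + 10 = 14.5.
E[θ|data] = k·x_m/(k−1) = 14.5·63.4/13.5 = 68.0963.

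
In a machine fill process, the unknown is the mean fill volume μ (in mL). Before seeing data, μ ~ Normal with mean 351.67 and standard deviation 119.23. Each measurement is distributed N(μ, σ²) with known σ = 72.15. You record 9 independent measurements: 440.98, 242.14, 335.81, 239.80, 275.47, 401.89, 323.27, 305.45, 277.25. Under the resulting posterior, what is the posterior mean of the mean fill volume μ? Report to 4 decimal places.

317.1874

For Normal data with known variance σ², a Normal(μ₀, σ₀²) prior on μ is conjugate. Posterior precision = 1/σ₀² + n/σ²; posterior mean is the precision-weighted average of μ₀ and x̄.
Σxᵢ = 440.98 + 242.14 + 335.81 + 239.80 + 275.47 + 401.89 + 323.27 + 305.45 + 277.25 = 2842.06, so n·x̄ = 2842.06.
σ₀² = 119.23² = 14215.7929, σ² = 72.15² = 5205.6225; σ² + n·σ₀² = 5205.6225 + 9·14215.7929 = 133147.7586.
Posterior mean = (μ₀/σ₀² + n·x̄/σ²)/(1/σ₀² + n/σ²) = (σ²·μ₀ + σ₀²·n·x̄)/(σ² + n·σ₀²) = (5205.6225·351.67 + 14215.7929·2842.06)/133147.7586 = 42232797.633949/133147.7586 = 317.1874.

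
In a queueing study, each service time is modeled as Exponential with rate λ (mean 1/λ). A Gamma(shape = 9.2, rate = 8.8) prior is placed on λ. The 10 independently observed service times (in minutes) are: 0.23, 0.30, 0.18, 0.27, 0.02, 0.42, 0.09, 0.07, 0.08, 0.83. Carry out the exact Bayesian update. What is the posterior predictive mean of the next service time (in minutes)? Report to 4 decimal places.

With a Gamma(shape α, rate β) prior on the exponential rate λ, the posterior after n observations with total T = Σxᵢ is Gamma(α+n, β+T).
Sum of observations T = 2.49 minutes; n = 10.
Posterior: Gamma(9.2+10, 8.8+2.49) = Gamma(19.2, 11.29).
The predictive distribution for the next observation is Lomax; its mean is β/(α−1) = 11.29/18.2 = 0.6203.

0.6203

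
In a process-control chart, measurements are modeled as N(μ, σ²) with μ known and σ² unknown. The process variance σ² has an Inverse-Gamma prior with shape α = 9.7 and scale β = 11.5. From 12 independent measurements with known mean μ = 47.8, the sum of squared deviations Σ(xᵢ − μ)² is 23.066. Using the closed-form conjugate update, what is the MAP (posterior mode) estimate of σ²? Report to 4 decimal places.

With known mean μ and an Inverse-Gamma(α, β) prior on σ², the Normal likelihood is conjugate: posterior is Inv-Gamma(α + n/2, β + Σ(xᵢ−μ)²/2).
Posterior: Inv-Gamma(9.7 + 12/2, 11.5 + 23.066/2) = Inv-Gamma(15.70, 23.0330).
Mode = β/(α+1) = 23.0330/16.70 = 1.3792.

1.3792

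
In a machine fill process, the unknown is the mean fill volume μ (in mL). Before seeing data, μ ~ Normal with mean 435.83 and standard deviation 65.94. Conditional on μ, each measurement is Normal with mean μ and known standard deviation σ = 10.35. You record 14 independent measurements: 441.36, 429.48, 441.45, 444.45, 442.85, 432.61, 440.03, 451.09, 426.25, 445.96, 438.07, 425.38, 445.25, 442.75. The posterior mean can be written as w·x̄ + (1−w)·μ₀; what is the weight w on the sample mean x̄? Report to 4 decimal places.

For Normal data with known variance σ², a Normal(μ₀, σ₀²) prior on μ is conjugate. Posterior precision = 1/σ₀² + n/σ²; posterior mean is the precision-weighted average of μ₀ and x̄.
σ₀² = 65.94² = 4348.0836, σ² = 10.35² = 107.1225. Prior precision 1/σ₀² = 1/4348.0836; data precision n/σ² = 14/107.1225.
w = (n/σ²)/(1/σ₀² + n/σ²) = n·σ₀²/(σ² + n·σ₀²) = 14·4348.0836/(107.1225 + 14·4348.0836) = 60873.1704/60980.2929 = 0.9982.

0.9982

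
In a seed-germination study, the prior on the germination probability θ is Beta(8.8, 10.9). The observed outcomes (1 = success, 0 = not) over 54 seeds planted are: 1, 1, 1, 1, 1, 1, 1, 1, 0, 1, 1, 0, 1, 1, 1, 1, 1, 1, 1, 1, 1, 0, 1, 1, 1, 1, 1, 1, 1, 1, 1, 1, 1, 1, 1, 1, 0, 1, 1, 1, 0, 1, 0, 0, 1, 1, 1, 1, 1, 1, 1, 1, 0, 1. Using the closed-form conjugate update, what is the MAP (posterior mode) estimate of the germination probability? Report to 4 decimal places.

The Beta prior is conjugate to a Binomial/Bernoulli likelihood; the update adds successes to α and failures to β.
Posterior: Beta(α+k, β+n−k) = Beta(8.8+46, 10.9+8) = Beta(54.8, 18.9).
Mode of Beta(a,b) for a,b>1 is (a−1)/(a+b−2) = 53.8/71.7 = 0.7503.

0.7503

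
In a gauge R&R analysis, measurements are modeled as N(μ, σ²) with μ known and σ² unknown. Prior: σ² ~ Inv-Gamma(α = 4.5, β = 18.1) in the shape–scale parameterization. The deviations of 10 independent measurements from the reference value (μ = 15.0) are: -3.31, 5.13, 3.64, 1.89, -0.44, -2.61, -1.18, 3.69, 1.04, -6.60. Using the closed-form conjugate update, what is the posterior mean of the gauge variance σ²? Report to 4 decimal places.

9.2324

With known mean μ and an Inverse-Gamma(α, β) prior on σ², the Normal likelihood is conjugate: posterior is Inv-Gamma(α + n/2, β + Σ(xᵢ−μ)²/2).
Σ(xᵢ−μ)² = (-3.31)² + (5.13)² + (3.64)² + (1.89)² + (-0.44)² + (-2.61)² + (-1.18)² + (3.69)² + (1.04)² + (-6.60)² = 120.7505.
Posterior: Inv-Gamma(4.5 + 10/2, 18.1 + 120.7505/2) = Inv-Gamma(9.50, 78.47525).
E[σ²|data] = β/(α−1) = 78.47525/8.50 = 9.2324.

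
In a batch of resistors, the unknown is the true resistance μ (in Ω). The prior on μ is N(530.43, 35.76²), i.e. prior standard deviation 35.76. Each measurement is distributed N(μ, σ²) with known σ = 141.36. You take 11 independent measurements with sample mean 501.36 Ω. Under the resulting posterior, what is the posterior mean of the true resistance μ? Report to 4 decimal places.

518.4205

For Normal data with known variance σ², a Normal(μ₀, σ₀²) prior on μ is conjugate. Posterior precision = 1/σ₀² + n/σ²; posterior mean is the precision-weighted average of μ₀ and x̄.
n·x̄ = 11·501.36 = 5514.96.
σ₀² = 35.76² = 1278.7776, σ² = 141.36² = 19982.6496; σ² + n·σ₀² = 19982.6496 + 11·1278.7776 = 34049.2032.
Posterior mean = (μ₀/σ₀² + n·x̄/σ²)/(1/σ₀² + n/σ²) = (σ²·μ₀ + σ₀²·n·x̄)/(σ² + n·σ₀²) = (19982.6496·530.43 + 1278.7776·5514.96)/34049.2032 = 17651804.140224/34049.2032 = 518.4205.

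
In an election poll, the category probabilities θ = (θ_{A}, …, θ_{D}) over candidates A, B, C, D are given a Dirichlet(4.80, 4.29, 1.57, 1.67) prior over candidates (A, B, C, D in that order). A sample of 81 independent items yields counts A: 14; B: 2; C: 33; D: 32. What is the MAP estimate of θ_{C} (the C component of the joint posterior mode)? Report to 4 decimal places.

0.3758

The Dirichlet prior is conjugate to the Multinomial likelihood: each posterior αⱼ = prior αⱼ + observed count nⱼ.
Posterior concentration: (18.80, 6.29, 34.57, 33.67), total = 93.33.
Joint mode component: (α_{C}−1)/(Σα−K) = 33.57/89.33 = 0.3758.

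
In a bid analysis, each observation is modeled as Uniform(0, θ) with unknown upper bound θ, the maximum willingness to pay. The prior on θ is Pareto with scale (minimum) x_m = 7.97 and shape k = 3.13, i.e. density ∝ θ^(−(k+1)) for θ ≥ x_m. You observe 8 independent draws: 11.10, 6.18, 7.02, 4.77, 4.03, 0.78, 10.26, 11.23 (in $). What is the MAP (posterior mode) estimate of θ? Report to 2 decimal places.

A Pareto(scale x_m, shape k) prior on the upper bound θ of Uniform(0, θ) is conjugate: posterior is Pareto(max(x_m, max xᵢ), k + n).
Sample maximum = 11.23; prior scale x_m = 7.97 → posterior scale = max = 11.23.
Posterior shape = 3.13 + 8 = 11.13.
The Pareto density is decreasing on [x_m, ∞), so the mode is x_m = 11.23.

11.23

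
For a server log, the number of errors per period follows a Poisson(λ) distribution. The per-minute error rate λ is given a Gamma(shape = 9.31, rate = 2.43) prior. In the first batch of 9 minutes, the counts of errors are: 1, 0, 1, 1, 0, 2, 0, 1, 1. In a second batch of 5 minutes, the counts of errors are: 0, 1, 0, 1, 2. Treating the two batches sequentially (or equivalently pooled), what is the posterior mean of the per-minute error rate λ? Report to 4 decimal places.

With a Gamma(shape α, rate β) prior, the Poisson likelihood is conjugate: the posterior is Gamma(α + ΣXᵢ, β + n).
Batch 1: sum of counts S = 7 over n = 9 minutes.
After batch 1: Gamma(α+S, β+n) = Gamma(9.31+7, 2.43+9) = Gamma(16.31, 11.43).
Batch 2: sum of counts S = 4 over n = 5 minutes.
After batch 2: Gamma(α+S, β+n) = Gamma(16.31+4, 11.43+5) = Gamma(20.31, 16.43).
Posterior mean = α/β = 20.31/16.43 = 1.2362.

1.2362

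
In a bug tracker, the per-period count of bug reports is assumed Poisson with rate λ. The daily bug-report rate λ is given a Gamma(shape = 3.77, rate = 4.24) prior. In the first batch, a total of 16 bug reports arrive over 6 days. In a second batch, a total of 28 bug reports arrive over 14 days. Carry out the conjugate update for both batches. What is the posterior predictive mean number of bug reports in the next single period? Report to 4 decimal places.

With a Gamma(shape α, rate β) prior, the Poisson likelihood is conjugate: the posterior is Gamma(α + ΣXᵢ, β + n).
After batch 1: Gamma(α+S, β+n) = Gamma(3.77+16, 4.24+6) = Gamma(19.77, 10.24).
After batch 2: Gamma(α+S, β+n) = Gamma(19.77+28, 10.24+14) = Gamma(47.77, 24.24).
The predictive distribution for one future period is NegBinom with mean α/β = 1.9707.

1.9707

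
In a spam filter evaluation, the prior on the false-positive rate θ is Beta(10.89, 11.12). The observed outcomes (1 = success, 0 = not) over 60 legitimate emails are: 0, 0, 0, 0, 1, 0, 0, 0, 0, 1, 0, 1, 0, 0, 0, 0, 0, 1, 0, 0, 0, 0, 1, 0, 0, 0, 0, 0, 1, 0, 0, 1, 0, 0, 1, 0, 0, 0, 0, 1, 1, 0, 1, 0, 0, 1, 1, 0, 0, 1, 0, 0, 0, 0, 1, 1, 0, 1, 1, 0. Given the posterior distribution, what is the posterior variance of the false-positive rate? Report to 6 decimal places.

The Beta prior is conjugate to a Binomial/Bernoulli likelihood; the update adds successes to α and failures to β.
Posterior: Beta(α+k, β+n−k) = Beta(10.89+18, 11.12+42) = Beta(28.89, 53.12).
Var = αβ/((α+β)²(α+β+1)) = 28.89·53.12/(82.01²·83.01) = 0.002749.

0.002749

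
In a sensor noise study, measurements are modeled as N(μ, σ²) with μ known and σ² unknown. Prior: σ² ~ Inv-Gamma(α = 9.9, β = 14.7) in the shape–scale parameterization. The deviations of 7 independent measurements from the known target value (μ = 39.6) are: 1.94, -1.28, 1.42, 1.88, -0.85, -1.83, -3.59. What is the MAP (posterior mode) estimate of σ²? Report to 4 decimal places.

1.9900

With known mean μ and an Inverse-Gamma(α, β) prior on σ², the Normal likelihood is conjugate: posterior is Inv-Gamma(α + n/2, β + Σ(xᵢ−μ)²/2).
Σ(xᵢ−μ)² = (1.94)² + (-1.28)² + (1.42)² + (1.88)² + (-0.85)² + (-1.83)² + (-3.59)² = 27.9123.
Posterior: Inv-Gamma(9.9 + 7/2, 14.7 + 27.9123/2) = Inv-Gamma(13.40, 28.65615).
Mode = β/(α+1) = 28.65615/14.40 = 1.9900.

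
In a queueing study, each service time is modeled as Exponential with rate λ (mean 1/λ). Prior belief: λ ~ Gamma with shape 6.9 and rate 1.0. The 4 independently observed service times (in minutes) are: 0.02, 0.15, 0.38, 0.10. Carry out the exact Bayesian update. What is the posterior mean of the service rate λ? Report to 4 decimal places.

6.6061

With a Gamma(shape α, rate β) prior on the exponential rate λ, the posterior after n observations with total T = Σxᵢ is Gamma(α+n, β+T).
Sum of observations T = 0.65 minutes; n = 4.
Posterior: Gamma(6.9+4, 1.0+0.65) = Gamma(10.9, 1.65).
Posterior mean of λ = α/β = 10.9/1.65 = 6.6061.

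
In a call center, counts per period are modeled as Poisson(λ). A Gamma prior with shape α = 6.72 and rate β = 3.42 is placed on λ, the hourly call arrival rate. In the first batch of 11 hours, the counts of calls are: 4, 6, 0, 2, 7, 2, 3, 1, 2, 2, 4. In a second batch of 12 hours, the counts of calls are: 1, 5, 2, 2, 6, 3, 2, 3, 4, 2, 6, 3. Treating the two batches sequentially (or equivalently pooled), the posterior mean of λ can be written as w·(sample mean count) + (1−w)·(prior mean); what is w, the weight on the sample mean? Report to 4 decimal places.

With a Gamma(shape α, rate β) prior, the Poisson likelihood is conjugate: the posterior is Gamma(α + ΣXᵢ, β + n).
Total number of hours: n = 11 + 12 = 23.
Posterior mean = (α₀+S)/(β₀+n) = [n/(β₀+n)]·(S/n) + [β₀/(β₀+n)]·(α₀/β₀), so only n and β₀ enter the weight.
Weight on data w = n/(β₀+n) = 23/(3.42+23) = 23/26.42 = 0.8706.

0.8706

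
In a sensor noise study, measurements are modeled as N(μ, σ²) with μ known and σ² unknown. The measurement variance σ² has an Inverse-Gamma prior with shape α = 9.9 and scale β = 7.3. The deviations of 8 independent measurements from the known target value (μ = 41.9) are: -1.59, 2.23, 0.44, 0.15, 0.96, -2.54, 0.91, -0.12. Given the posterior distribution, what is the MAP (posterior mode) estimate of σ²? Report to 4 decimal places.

With known mean μ and an Inverse-Gamma(α, β) prior on σ², the Normal likelihood is conjugate: posterior is Inv-Gamma(α + n/2, β + Σ(xᵢ−μ)²/2).
Σ(xᵢ−μ)² = (-1.59)² + (2.23)² + (0.44)² + (0.15)² + (0.96)² + (-2.54)² + (0.91)² + (-0.12)² = 15.9328.
Posterior: Inv-Gamma(9.9 + 8/2, 7.3 + 15.9328/2) = Inv-Gamma(13.90, 15.26640).
Mode = β/(α+1) = 15.26640/14.90 = 1.0246.

1.0246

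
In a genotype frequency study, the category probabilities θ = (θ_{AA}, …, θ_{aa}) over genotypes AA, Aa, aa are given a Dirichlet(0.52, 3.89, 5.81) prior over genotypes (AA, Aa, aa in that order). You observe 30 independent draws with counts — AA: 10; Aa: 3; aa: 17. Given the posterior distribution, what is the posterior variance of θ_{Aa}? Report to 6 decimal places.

The Dirichlet prior is conjugate to the Multinomial likelihood: each posterior αⱼ = prior αⱼ + observed count nⱼ.
Posterior concentration: (10.52, 6.89, 22.81), total = 40.22.
Var[θ_j] = α_j(Σα−α_j)/((Σα)²(Σα+1)) = 6.89·33.33/(40.22²·41.22) = 0.003444.

0.003444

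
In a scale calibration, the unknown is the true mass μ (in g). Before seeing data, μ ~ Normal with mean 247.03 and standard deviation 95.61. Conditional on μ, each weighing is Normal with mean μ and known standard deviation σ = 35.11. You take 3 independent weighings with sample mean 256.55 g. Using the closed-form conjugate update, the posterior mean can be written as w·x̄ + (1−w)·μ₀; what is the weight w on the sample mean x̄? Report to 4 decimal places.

For Normal data with known variance σ², a Normal(μ₀, σ₀²) prior on μ is conjugate. Posterior precision = 1/σ₀² + n/σ²; posterior mean is the precision-weighted average of μ₀ and x̄.
σ₀² = 95.61² = 9141.2721, σ² = 35.11² = 1232.7121. Prior precision 1/σ₀² = 1/9141.2721; data precision n/σ² = 3/1232.7121.
w = (n/σ²)/(1/σ₀² + n/σ²) = n·σ₀²/(σ² + n·σ₀²) = 3·9141.2721/(1232.7121 + 3·9141.2721) = 27423.8163/28656.5284 = 0.9570.

0.9570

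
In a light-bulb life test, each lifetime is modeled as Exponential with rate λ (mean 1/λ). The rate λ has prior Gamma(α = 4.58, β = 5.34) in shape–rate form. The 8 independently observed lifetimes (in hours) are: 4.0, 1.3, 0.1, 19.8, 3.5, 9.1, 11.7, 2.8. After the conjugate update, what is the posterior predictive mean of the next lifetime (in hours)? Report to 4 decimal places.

4.9775

With a Gamma(shape α, rate β) prior on the exponential rate λ, the posterior after n observations with total T = Σxᵢ is Gamma(α+n, β+T).
Sum of observations T = 52.3 hours; n = 8.
Posterior: Gamma(4.58+8, 5.34+52.3) = Gamma(12.58, 57.64).
The predictive distribution for the next observation is Lomax; its mean is β/(α−1) = 57.64/11.58 = 4.9775.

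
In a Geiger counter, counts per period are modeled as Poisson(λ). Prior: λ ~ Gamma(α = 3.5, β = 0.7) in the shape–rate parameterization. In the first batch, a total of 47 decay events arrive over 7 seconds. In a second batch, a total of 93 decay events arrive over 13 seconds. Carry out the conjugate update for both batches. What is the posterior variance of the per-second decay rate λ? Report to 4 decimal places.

With a Gamma(shape α, rate β) prior, the Poisson likelihood is conjugate: the posterior is Gamma(α + ΣXᵢ, β + n).
After batch 1: Gamma(α+S, β+n) = Gamma(3.5+47, 0.7+7) = Gamma(50.5, 7.7).
After batch 2: Gamma(α+S, β+n) = Gamma(50.5+93, 7.7+13) = Gamma(143.5, 20.7).
Var = α/β² = 143.5/20.7² = 0.3349.

0.3349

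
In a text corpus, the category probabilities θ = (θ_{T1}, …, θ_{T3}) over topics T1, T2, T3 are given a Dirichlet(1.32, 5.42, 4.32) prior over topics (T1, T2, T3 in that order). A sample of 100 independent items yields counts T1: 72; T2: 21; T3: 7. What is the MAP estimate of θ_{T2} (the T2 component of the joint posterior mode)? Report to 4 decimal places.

0.2352

The Dirichlet prior is conjugate to the Multinomial likelihood: each posterior αⱼ = prior αⱼ + observed count nⱼ.
Posterior concentration: (73.32, 26.42, 11.32), total = 111.06.
Joint mode component: (α_{T2}−1)/(Σα−K) = 25.42/108.06 = 0.2352.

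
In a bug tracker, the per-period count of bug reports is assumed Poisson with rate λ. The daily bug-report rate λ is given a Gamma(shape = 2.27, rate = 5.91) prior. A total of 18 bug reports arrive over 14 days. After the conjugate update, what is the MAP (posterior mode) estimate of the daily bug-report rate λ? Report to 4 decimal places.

0.9679

With a Gamma(shape α, rate β) prior, the Poisson likelihood is conjugate: the posterior is Gamma(α + ΣXᵢ, β + n).
Posterior: Gamma(α+S, β+n) = Gamma(2.27+18, 5.91+14) = Gamma(20.27, 19.91).
Mode of Gamma(α,β) for α≥1 is (α−1)/β = 19.27/19.91 = 0.9679.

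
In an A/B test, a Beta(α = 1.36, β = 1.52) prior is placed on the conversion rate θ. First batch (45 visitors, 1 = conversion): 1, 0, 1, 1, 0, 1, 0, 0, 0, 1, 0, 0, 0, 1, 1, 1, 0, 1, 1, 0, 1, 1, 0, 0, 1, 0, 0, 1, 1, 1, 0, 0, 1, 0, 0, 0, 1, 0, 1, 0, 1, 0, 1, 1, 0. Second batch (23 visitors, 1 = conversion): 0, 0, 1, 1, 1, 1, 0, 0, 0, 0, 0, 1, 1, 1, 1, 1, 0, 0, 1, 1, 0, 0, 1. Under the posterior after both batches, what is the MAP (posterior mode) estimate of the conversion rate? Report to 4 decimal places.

0.4988

The Beta prior is conjugate to a Binomial/Bernoulli likelihood; the update adds successes to α and failures to β.
After batch 1: Beta(1.36+22, 1.52+23) = Beta(23.36, 24.52).
After batch 2: Beta(23.36+12, 24.52+11) = Beta(35.36, 35.52).
Mode of Beta(a,b) for a,b>1 is (a−1)/(a+b−2) = 34.36/68.88 = 0.4988.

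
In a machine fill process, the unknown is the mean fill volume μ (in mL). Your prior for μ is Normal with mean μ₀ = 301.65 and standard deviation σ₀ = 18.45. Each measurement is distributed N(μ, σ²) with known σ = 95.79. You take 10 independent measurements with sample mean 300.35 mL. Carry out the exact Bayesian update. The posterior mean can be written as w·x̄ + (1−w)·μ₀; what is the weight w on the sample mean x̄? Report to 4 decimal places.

0.2706

For Normal data with known variance σ², a Normal(μ₀, σ₀²) prior on μ is conjugate. Posterior precision = 1/σ₀² + n/σ²; posterior mean is the precision-weighted average of μ₀ and x̄.
σ₀² = 18.45² = 340.4025, σ² = 95.79² = 9175.7241. Prior precision 1/σ₀² = 1/340.4025; data precision n/σ² = 10/9175.7241.
w = (n/σ²)/(1/σ₀² + n/σ²) = n·σ₀²/(σ² + n·σ₀²) = 10·340.4025/(9175.7241 + 10·340.4025) = 3404.025/12579.7491 = 0.2706.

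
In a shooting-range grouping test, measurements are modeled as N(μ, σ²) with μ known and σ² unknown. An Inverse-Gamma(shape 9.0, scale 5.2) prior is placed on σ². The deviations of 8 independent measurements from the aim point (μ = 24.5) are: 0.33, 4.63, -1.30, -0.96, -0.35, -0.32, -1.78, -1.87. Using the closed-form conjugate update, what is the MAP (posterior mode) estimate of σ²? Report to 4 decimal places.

With known mean μ and an Inverse-Gamma(α, β) prior on σ², the Normal likelihood is conjugate: posterior is Inv-Gamma(α + n/2, β + Σ(xᵢ−μ)²/2).
Σ(xᵢ−μ)² = (0.33)² + (4.63)² + (-1.30)² + (-0.96)² + (-0.35)² + (-0.32)² + (-1.78)² + (-1.87)² = 31.0476.
Posterior: Inv-Gamma(9.0 + 8/2, 5.2 + 31.0476/2) = Inv-Gamma(13.00, 20.72380).
Mode = β/(α+1) = 20.72380/14.00 = 1.4803.

1.4803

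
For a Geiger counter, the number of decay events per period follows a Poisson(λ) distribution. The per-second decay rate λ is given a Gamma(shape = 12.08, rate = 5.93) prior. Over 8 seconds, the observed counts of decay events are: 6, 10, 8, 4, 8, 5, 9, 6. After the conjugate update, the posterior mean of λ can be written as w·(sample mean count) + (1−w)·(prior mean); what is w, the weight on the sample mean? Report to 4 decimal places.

With a Gamma(shape α, rate β) prior, the Poisson likelihood is conjugate: the posterior is Gamma(α + ΣXᵢ, β + n).
Posterior mean = (α₀+S)/(β₀+n) = [n/(β₀+n)]·(S/n) + [β₀/(β₀+n)]·(α₀/β₀), so only n and β₀ enter the weight.
Weight on data w = n/(β₀+n) = 8/(5.93+8) = 8/13.93 = 0.5743.

0.5743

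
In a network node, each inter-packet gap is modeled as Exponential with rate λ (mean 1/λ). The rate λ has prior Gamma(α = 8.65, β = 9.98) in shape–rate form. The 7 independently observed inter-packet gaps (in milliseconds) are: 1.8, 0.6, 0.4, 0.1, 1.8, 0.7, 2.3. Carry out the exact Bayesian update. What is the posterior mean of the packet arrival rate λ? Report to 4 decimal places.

0.8852

With a Gamma(shape α, rate β) prior on the exponential rate λ, the posterior after n observations with total T = Σxᵢ is Gamma(α+n, β+T).
Sum of observations T = 7.7 milliseconds; n = 7.
Posterior: Gamma(8.65+7, 9.98+7.7) = Gamma(15.65, 17.68).
Posterior mean of λ = α/β = 15.65/17.68 = 0.8852.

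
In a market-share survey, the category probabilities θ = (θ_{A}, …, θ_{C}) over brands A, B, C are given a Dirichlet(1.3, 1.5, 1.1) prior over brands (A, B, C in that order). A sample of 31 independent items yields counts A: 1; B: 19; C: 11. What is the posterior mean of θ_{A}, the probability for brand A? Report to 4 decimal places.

0.0659

The Dirichlet prior is conjugate to the Multinomial likelihood: each posterior αⱼ = prior αⱼ + observed count nⱼ.
Posterior concentration: (2.3, 20.5, 12.1), total = 34.9.
E[θ_{A}|data] = α_{A}/Σα = 2.3/34.9 = 0.0659.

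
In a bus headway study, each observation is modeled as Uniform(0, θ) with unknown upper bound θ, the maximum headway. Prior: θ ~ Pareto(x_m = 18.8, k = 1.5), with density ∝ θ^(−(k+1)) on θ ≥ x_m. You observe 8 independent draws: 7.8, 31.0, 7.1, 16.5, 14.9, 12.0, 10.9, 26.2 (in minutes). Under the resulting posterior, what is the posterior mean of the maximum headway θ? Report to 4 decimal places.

34.6471

A Pareto(scale x_m, shape k) prior on the upper bound θ of Uniform(0, θ) is conjugate: posterior is Pareto(max(x_m, max xᵢ), k + n).
Sample maximum = 31.0; prior scale x_m = 18.8 → posterior scale = max = 31.0.
Posterior shape = 1.5 + 8 = 9.5.
E[θ|data] = k·x_m/(k−1) = 9.5·31.0/8.5 = 34.6471.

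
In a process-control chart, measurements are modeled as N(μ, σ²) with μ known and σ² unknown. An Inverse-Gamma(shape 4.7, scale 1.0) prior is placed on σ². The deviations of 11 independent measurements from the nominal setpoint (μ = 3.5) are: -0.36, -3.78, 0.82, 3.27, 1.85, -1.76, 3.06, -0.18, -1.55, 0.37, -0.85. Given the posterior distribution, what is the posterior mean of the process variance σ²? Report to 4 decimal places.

2.5522

With known mean μ and an Inverse-Gamma(α, β) prior on σ², the Normal likelihood is conjugate: posterior is Inv-Gamma(α + n/2, β + Σ(xᵢ−μ)²/2).
Σ(xᵢ−μ)² = (-0.36)² + (-3.78)² + (0.82)² + (3.27)² + (1.85)² + (-1.76)² + (3.06)² + (-0.18)² + (-1.55)² + (0.37)² + (-0.85)² = 44.9613.
Posterior: Inv-Gamma(4.7 + 11/2, 1.0 + 44.9613/2) = Inv-Gamma(10.20, 23.48065).
E[σ²|data] = β/(α−1) = 23.48065/9.20 = 2.5522.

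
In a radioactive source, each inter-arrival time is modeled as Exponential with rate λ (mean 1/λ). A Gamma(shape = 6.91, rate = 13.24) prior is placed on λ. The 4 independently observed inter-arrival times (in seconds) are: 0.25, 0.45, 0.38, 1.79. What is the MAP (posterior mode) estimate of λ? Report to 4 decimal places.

0.6151

With a Gamma(shape α, rate β) prior on the exponential rate λ, the posterior after n observations with total T = Σxᵢ is Gamma(α+n, β+T).
Sum of observations T = 2.87 seconds; n = 4.
Posterior: Gamma(6.91+4, 13.24+2.87) = Gamma(10.91, 16.11).
Mode = (α−1)/β = 0.6151.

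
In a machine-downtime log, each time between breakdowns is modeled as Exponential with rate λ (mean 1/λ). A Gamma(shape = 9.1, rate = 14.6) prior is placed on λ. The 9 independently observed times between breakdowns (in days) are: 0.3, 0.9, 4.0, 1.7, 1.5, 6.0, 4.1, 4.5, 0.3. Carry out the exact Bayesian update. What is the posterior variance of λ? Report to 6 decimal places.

0.012601

With a Gamma(shape α, rate β) prior on the exponential rate λ, the posterior after n observations with total T = Σxᵢ is Gamma(α+n, β+T).
Sum of observations T = 23.3 days; n = 9.
Posterior: Gamma(9.1+9, 14.6+23.3) = Gamma(18.1, 37.9).
Var = α/β² = 0.012601.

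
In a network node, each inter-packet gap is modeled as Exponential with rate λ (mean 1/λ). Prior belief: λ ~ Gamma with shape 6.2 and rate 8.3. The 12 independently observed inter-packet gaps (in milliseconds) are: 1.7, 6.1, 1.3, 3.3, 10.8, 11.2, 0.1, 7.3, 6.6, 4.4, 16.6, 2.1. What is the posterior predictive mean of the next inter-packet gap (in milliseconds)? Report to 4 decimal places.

With a Gamma(shape α, rate β) prior on the exponential rate λ, the posterior after n observations with total T = Σxᵢ is Gamma(α+n, β+T).
Sum of observations T = 71.5 milliseconds; n = 12.
Posterior: Gamma(6.2+12, 8.3+71.5) = Gamma(18.2, 79.8).
The predictive distribution for the next observation is Lomax; its mean is β/(α−1) = 79.8/17.2 = 4.6395.

4.6395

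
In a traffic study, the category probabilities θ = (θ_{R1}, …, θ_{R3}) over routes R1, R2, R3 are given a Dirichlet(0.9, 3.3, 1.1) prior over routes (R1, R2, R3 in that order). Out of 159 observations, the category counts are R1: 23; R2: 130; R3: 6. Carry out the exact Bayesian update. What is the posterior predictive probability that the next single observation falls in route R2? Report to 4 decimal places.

The Dirichlet prior is conjugate to the Multinomial likelihood: each posterior αⱼ = prior αⱼ + observed count nⱼ.
Posterior concentration: (23.9, 133.3, 7.1), total = 164.3.
P(next = R2 | data) = α_{R2}/Σα = 0.8113.

0.8113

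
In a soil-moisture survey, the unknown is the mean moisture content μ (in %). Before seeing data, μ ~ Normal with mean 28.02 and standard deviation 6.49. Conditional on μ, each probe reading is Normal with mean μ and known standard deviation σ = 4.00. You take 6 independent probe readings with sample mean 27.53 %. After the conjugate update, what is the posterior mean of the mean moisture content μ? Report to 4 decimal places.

For Normal data with known variance σ², a Normal(μ₀, σ₀²) prior on μ is conjugate. Posterior precision = 1/σ₀² + n/σ²; posterior mean is the precision-weighted average of μ₀ and x̄.
n·x̄ = 6·27.53 = 165.18.
σ₀² = 6.49² = 42.1201, σ² = 4.00² = 16; σ² + n·σ₀² = 16 + 6·42.1201 = 268.7206.
Posterior mean = (μ₀/σ₀² + n·x̄/σ²)/(1/σ₀² + n/σ²) = (σ²·μ₀ + σ₀²·n·x̄)/(σ² + n·σ₀²) = (16·28.02 + 42.1201·165.18)/268.7206 = 7405.718118/268.7206 = 27.5592.

27.5592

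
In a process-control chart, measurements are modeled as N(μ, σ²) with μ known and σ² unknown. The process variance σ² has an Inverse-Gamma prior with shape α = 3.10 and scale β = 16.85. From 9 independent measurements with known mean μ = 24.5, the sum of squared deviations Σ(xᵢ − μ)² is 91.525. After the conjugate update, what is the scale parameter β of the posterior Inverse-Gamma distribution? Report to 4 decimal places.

With known mean μ and an Inverse-Gamma(α, β) prior on σ², the Normal likelihood is conjugate: posterior is Inv-Gamma(α + n/2, β + Σ(xᵢ−μ)²/2).
Posterior: Inv-Gamma(3.10 + 9/2, 16.85 + 91.525/2) = Inv-Gamma(7.60, 62.6125).
Posterior β = 62.6125.

62.6125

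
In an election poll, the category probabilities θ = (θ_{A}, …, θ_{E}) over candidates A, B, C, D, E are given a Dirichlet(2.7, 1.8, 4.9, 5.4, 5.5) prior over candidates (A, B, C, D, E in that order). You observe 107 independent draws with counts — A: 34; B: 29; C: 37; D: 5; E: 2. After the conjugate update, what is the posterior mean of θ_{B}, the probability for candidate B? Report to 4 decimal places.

The Dirichlet prior is conjugate to the Multinomial likelihood: each posterior αⱼ = prior αⱼ + observed count nⱼ.
Posterior concentration: (36.7, 30.8, 41.9, 10.4, 7.5), total = 127.3.
E[θ_{B}|data] = α_{B}/Σα = 30.8/127.3 = 0.2419.

0.2419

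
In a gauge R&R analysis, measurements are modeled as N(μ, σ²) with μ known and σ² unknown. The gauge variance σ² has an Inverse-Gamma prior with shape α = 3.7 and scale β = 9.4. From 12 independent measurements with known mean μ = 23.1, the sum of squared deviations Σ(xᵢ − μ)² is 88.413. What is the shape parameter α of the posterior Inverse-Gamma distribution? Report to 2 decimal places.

With known mean μ and an Inverse-Gamma(α, β) prior on σ², the Normal likelihood is conjugate: posterior is Inv-Gamma(α + n/2, β + Σ(xᵢ−μ)²/2).
Posterior: Inv-Gamma(3.7 + 12/2, 9.4 + 88.413/2) = Inv-Gamma(9.70, 53.6065).
Posterior α = 9.70.

9.70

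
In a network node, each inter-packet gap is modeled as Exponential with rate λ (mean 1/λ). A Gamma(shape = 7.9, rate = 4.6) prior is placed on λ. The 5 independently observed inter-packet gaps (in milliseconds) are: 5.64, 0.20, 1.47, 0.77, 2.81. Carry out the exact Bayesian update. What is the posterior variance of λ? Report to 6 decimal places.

0.053763

With a Gamma(shape α, rate β) prior on the exponential rate λ, the posterior after n observations with total T = Σxᵢ is Gamma(α+n, β+T).
Sum of observations T = 10.89 milliseconds; n = 5.
Posterior: Gamma(7.9+5, 4.6+10.89) = Gamma(12.9, 15.49).
Var = α/β² = 0.053763.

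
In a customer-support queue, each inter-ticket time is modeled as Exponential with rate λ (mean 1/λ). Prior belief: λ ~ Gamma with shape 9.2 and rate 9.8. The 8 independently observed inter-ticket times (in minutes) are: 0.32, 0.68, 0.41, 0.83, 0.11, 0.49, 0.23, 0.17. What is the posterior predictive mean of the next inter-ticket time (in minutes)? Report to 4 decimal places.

With a Gamma(shape α, rate β) prior on the exponential rate λ, the posterior after n observations with total T = Σxᵢ is Gamma(α+n, β+T).
Sum of observations T = 3.24 minutes; n = 8.
Posterior: Gamma(9.2+8, 9.8+3.24) = Gamma(17.2, 13.04).
The predictive distribution for the next observation is Lomax; its mean is β/(α−1) = 13.04/16.2 = 0.8049.

0.8049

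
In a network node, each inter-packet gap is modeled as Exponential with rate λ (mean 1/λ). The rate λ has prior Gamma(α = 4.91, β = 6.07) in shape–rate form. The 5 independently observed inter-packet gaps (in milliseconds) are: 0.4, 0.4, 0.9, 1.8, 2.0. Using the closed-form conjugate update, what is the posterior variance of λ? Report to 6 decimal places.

0.074030

With a Gamma(shape α, rate β) prior on the exponential rate λ, the posterior after n observations with total T = Σxᵢ is Gamma(α+n, β+T).
Sum of observations T = 5.5 milliseconds; n = 5.
Posterior: Gamma(4.91+5, 6.07+5.5) = Gamma(9.91, 11.57).
Var = α/β² = 0.074030.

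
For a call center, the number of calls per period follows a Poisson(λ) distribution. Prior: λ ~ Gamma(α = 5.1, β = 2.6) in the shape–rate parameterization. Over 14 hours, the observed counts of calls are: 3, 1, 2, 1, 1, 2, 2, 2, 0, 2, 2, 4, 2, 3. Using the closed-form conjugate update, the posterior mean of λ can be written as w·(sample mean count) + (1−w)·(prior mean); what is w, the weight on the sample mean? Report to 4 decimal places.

With a Gamma(shape α, rate β) prior, the Poisson likelihood is conjugate: the posterior is Gamma(α + ΣXᵢ, β + n).
Posterior mean = (α₀+S)/(β₀+n) = [n/(β₀+n)]·(S/n) + [β₀/(β₀+n)]·(α₀/β₀), so only n and β₀ enter the weight.
Weight on data w = n/(β₀+n) = 14/(2.6+14) = 14/16.6 = 0.8434.

0.8434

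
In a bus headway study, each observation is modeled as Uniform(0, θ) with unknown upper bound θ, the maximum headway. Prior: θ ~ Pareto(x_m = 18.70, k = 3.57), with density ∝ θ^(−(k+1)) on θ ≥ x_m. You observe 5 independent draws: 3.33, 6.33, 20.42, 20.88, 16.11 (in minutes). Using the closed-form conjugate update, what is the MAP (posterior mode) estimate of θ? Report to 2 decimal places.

20.88

A Pareto(scale x_m, shape k) prior on the upper bound θ of Uniform(0, θ) is conjugate: posterior is Pareto(max(x_m, max xᵢ), k + n).
Sample maximum = 20.88; prior scale x_m = 18.70 → posterior scale = max = 20.88.
Posterior shape = 3.57 + 5 = 8.57.
The Pareto density is decreasing on [x_m, ∞), so the mode is x_m = 20.88.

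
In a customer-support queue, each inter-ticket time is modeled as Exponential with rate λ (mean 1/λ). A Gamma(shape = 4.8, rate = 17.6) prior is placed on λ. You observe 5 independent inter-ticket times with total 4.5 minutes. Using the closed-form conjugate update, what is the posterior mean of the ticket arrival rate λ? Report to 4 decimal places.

0.4434

With a Gamma(shape α, rate β) prior on the exponential rate λ, the posterior after n observations with total T = Σxᵢ is Gamma(α+n, β+T).
Posterior: Gamma(4.8+5, 17.6+4.5) = Gamma(9.8, 22.1).
Posterior mean of λ = α/β = 9.8/22.1 = 0.4434.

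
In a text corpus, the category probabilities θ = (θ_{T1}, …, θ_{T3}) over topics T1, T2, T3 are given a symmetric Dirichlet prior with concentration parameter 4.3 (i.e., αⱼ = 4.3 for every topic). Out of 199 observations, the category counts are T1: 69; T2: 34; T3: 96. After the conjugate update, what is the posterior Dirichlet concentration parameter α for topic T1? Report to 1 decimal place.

The Dirichlet prior is conjugate to the Multinomial likelihood: each posterior αⱼ = prior αⱼ + observed count nⱼ.
Posterior concentration: (73.3, 38.3, 100.3), total = 211.9.
α_{T1} = 4.3 + 69 = 73.3.

73.3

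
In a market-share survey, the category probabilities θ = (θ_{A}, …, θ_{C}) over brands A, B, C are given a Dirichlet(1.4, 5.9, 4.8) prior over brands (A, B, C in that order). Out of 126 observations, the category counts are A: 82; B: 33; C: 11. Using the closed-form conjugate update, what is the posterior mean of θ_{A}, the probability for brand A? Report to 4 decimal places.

The Dirichlet prior is conjugate to the Multinomial likelihood: each posterior αⱼ = prior αⱼ + observed count nⱼ.
Posterior concentration: (83.4, 38.9, 15.8), total = 138.1.
E[θ_{A}|data] = α_{A}/Σα = 83.4/138.1 = 0.6039.

0.6039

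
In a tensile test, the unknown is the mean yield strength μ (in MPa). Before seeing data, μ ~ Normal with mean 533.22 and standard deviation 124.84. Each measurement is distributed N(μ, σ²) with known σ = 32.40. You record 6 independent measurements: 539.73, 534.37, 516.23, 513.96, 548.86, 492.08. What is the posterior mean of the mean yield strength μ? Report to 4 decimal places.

For Normal data with known variance σ², a Normal(μ₀, σ₀²) prior on μ is conjugate. Posterior precision = 1/σ₀² + n/σ²; posterior mean is the precision-weighted average of μ₀ and x̄.
Σxᵢ = 539.73 + 534.37 + 516.23 + 513.96 + 548.86 + 492.08 = 3145.23, so n·x̄ = 3145.23.
σ₀² = 124.84² = 15585.0256, σ² = 32.40² = 1049.76; σ² + n·σ₀² = 1049.76 + 6·15585.0256 = 94559.9136.
Posterior mean = (μ₀/σ₀² + n·x̄/σ²)/(1/σ₀² + n/σ²) = (σ²·μ₀ + σ₀²·n·x̄)/(σ² + n·σ₀²) = (1049.76·533.22 + 15585.0256·3145.23)/94559.9136 = 49578243.095088/94559.9136 = 524.3051.

524.3051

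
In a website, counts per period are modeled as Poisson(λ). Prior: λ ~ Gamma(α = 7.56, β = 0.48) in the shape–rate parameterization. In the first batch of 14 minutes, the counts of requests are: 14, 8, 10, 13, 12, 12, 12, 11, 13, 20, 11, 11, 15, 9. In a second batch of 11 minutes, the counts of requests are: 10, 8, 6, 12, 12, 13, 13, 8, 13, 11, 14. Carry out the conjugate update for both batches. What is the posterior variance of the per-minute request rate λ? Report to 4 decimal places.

0.4599

With a Gamma(shape α, rate β) prior, the Poisson likelihood is conjugate: the posterior is Gamma(α + ΣXᵢ, β + n).
Batch 1: sum of counts S = 171 over n = 14 minutes.
After batch 1: Gamma(α+S, β+n) = Gamma(7.56+171, 0.48+14) = Gamma(178.56, 14.48).
Batch 2: sum of counts S = 120 over n = 11 minutes.
After batch 2: Gamma(α+S, β+n) = Gamma(178.56+120, 14.48+11) = Gamma(298.56, 25.48).
Var = α/β² = 298.56/25.48² = 0.4599.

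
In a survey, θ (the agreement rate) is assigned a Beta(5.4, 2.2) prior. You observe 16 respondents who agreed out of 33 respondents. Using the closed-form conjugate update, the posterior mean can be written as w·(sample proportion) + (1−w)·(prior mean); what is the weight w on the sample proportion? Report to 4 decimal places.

0.8128

The Beta prior is conjugate to a Binomial/Bernoulli likelihood; the update adds successes to α and failures to β.
Posterior mean = (α₀+k)/(α₀+β₀+n) = [n/(α₀+β₀+n)]·(k/n) + [(α₀+β₀)/(α₀+β₀+n)]·α₀/(α₀+β₀), so only n and the prior enter the weight.
The weight on the data is w = n/(α₀+β₀+n) = 33/(5.4+2.2+33) = 33/40.6 = 0.8128.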